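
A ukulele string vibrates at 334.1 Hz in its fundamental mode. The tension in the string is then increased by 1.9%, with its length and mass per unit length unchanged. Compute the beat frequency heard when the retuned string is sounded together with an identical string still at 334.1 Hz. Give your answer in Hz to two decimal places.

For a string, f ∝ √T, so the new frequency is 334.1·√1.019 = 337.2590 Hz.
f_beat = |337.2590 − 334.1| = 3.16 Hz.

3.16 Hz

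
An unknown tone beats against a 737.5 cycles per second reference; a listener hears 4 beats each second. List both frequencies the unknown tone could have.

733.5 Hz or 741.5 Hz

|f − 737.5| = 4, so f = 737.5 ± 4.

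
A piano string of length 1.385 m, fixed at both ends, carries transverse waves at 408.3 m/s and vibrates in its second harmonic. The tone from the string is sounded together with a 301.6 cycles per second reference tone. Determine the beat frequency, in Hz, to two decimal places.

For a string fixed at both ends, f_n = n·v/(2L) = 2·408.3/(2·1.385) = 294.8014 Hz.
f_beat = |294.8014 − 301.6| = 6.80 Hz.

6.80 Hz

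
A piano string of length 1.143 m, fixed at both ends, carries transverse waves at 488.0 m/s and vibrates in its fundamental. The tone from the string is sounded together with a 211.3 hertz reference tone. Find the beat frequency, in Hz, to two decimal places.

For a string fixed at both ends, f_n = n·v/(2L) = 1·488.0/(2·1.143) = 213.4733 Hz.
f_beat = |213.4733 − 211.3| = 2.17 Hz.

2.17 Hz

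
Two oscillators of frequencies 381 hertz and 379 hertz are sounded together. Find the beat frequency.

2 Hz

Beats arise from superposition of two nearby frequencies; the beat rate is |f₁ − f₂|.
|381 − 379| = 2 Hz.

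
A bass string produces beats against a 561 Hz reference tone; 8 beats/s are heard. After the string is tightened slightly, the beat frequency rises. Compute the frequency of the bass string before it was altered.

569 Hz

|f − 561| = 8, so the bass string was at either 553 Hz or 569 Hz.
Increasing tension raises a string's frequency; the adjustment raises the bass string's frequency.
The beat rate rose, so the adjustment moved the bass string further from 561 Hz — it was already above the reference.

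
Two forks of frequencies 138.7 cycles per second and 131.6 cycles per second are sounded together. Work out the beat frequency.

f_beat = |f₁ − f₂|.
|138.7 − 131.6| = 7.1 Hz.

7.1 Hz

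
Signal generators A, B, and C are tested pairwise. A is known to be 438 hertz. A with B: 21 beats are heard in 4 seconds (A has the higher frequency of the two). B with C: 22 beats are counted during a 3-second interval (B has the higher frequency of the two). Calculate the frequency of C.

425.4167 Hz

A–B: Beat frequency = 21/4 = 5.25 Hz.
B is below A, so f_B = 438 − 5.25 = 432.75 Hz.
B–C: Beat frequency = 22/3 = 7.3333 Hz.
C is below B, so f_C = 432.75 − 7.3333 = 425.4167 Hz.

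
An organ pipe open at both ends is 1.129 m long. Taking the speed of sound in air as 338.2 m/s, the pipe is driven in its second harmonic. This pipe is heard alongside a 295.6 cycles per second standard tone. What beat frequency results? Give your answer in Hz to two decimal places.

Open pipe: f_n = n·v/(2L) = 2·338.2/(2·1.129) = 299.5571 Hz.
f_beat = |299.5571 − 295.6| = 3.96 Hz.

3.96 Hz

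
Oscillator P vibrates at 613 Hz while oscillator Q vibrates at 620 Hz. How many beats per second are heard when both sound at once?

f_beat = |f₁ − f₂|.
|613 − 620| = 7 Hz.

7 Hz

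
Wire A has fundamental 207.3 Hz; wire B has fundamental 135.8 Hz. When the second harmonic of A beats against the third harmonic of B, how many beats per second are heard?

Second harmonic of the first: 2·207.3 = 414.6 Hz.
Third harmonic of the second: 3·135.8 = 407.4 Hz.
f_beat = |414.6 − 407.4| = 7.2 Hz.

7.2 Hz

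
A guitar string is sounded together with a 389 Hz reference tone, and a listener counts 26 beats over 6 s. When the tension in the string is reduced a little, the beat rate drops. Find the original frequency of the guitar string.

Beat frequency = 26/6 = 4.3333 Hz.
|f − 389| = 4.3333, so the guitar string was at either 384.6667 Hz or 393.3333 Hz.
Lower tension means lower frequency; the adjustment lowers the guitar string's frequency.
The beat rate fell, so the adjustment moved the guitar string toward 389 Hz — it must have started above the reference.

393.3333 Hz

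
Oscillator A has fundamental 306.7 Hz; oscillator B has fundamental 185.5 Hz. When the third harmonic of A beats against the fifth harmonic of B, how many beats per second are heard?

Third harmonic of the first: 3·306.7 = 920.1 Hz.
Fifth harmonic of the second: 5·185.5 = 927.5 Hz.
f_beat = |920.1 − 927.5| = 7.4 Hz.

7.4 Hz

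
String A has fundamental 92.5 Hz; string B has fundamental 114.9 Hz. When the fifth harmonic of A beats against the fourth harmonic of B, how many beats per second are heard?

2.9 Hz

Fifth harmonic of the first: 5·92.5 = 462.5 Hz.
Fourth harmonic of the second: 4·114.9 = 459.6 Hz.
f_beat = |462.5 − 459.6| = 2.9 Hz.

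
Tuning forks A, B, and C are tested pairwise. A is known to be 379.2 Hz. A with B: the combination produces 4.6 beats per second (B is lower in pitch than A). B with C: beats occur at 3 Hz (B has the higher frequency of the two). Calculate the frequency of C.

B is below A, so f_B = 379.2 − 4.6 = 374.6 Hz.
C is below B, so f_C = 374.6 − 3 = 371.6 Hz.

371.6 Hz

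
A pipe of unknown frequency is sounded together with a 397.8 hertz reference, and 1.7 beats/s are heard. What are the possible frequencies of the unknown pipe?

|f − 397.8| = 1.7, so f = 397.8 ± 1.7.

396.1 Hz or 399.5 Hz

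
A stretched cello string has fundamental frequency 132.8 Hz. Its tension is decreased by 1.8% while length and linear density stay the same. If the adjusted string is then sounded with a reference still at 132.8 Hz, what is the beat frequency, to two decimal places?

1.20 Hz

For a string, f ∝ √T, so the new frequency is 132.8·√0.982 = 131.5994 Hz.
f_beat = |131.5994 − 132.8| = 1.20 Hz.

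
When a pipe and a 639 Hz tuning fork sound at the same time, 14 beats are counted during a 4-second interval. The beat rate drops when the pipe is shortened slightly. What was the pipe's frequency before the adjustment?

635.5 Hz

Beat frequency = 14/4 = 3.5 Hz.
|f − 639| = 3.5, so the pipe was at either 635.5 Hz or 642.5 Hz.
A shorter pipe has a higher fundamental; the adjustment raises the pipe's frequency.
The beat rate fell, so the adjustment moved the pipe toward 639 Hz — it must have started below the reference.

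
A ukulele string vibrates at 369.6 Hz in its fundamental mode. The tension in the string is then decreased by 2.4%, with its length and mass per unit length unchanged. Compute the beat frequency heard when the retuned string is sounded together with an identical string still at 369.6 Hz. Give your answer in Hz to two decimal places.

4.46 Hz

For a string, f ∝ √T, so the new frequency is 369.6·√0.976 = 365.1379 Hz.
f_beat = |365.1379 − 369.6| = 4.46 Hz.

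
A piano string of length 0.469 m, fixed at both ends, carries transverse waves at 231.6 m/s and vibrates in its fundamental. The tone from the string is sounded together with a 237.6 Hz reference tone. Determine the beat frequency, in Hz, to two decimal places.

9.31 Hz

For a string fixed at both ends, f_n = n·v/(2L) = 1·231.6/(2·0.469) = 246.9083 Hz.
f_beat = |246.9083 − 237.6| = 9.31 Hz.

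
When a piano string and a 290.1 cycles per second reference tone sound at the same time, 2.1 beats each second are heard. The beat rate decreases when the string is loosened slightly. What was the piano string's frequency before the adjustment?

|f − 290.1| = 2.1, so the piano string was at either 288 Hz or 292.2 Hz.
Reducing tension lowers a string's frequency; the adjustment lowers the piano string's frequency.
The beat rate fell, so the adjustment moved the piano string toward 290.1 Hz — it must have started above the reference.

292.2 Hz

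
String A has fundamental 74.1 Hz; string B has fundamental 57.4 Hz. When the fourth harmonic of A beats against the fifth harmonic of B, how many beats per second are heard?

9.4 Hz

Fourth harmonic of the first: 4·74.1 = 296.4 Hz.
Fifth harmonic of the second: 5·57.4 = 287.0 Hz.
f_beat = |296.4 − 287.0| = 9.4 Hz.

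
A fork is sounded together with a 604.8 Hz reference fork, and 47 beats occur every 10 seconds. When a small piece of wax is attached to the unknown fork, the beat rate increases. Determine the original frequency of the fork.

600.1 Hz

Beat frequency = 47/10 = 4.7 Hz.
|f − 604.8| = 4.7, so the fork was at either 600.1 Hz or 609.5 Hz.
Loading a fork with wax lowers its frequency; the adjustment lowers the fork's frequency.
The beat rate rose, so the adjustment moved the fork further from 604.8 Hz — it was already below the reference.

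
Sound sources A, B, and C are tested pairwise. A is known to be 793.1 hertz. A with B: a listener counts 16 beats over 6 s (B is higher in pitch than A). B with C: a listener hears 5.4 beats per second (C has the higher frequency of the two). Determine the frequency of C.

A–B: Beat frequency = 16/6 = 2.6667 Hz.
B is above A, so f_B = 793.1 + 2.6667 = 795.7667 Hz.
C is above B, so f_C = 795.7667 + 5.4 = 801.1667 Hz.

801.1667 Hz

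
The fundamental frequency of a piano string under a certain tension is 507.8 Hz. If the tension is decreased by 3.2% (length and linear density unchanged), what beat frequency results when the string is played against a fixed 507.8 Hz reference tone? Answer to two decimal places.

8.19 Hz

For a string, f ∝ √T, so the new frequency is 507.8·√0.968 = 499.6091 Hz.
f_beat = |499.6091 − 507.8| = 8.19 Hz.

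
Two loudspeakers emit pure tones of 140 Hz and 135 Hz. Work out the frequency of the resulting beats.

Beats arise from superposition of two nearby frequencies; the beat rate is |f₁ − f₂|.
|140 − 135| = 5 Hz.

5 Hz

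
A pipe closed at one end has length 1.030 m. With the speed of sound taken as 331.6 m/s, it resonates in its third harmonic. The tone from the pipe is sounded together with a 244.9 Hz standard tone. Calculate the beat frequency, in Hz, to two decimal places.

Closed pipe (odd harmonics): f_n = n·v/(4L) = 3·331.6/(4·1.030) = 241.4563 Hz.
f_beat = |241.4563 − 244.9| = 3.44 Hz.

3.44 Hz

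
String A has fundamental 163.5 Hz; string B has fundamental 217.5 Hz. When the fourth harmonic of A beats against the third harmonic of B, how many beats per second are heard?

Fourth harmonic of the first: 4·163.5 = 654.0 Hz.
Third harmonic of the second: 3·217.5 = 652.5 Hz.
f_beat = |654.0 − 652.5| = 1.5 Hz.

1.5 Hz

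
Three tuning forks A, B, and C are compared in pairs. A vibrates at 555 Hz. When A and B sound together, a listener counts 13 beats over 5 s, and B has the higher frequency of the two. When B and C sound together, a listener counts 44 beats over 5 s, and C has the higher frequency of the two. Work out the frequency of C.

A–B: Beat frequency = 13/5 = 2.6 Hz.
B is above A, so f_B = 555 + 2.6 = 557.6 Hz.
B–C: Beat frequency = 44/5 = 8.8 Hz.
C is above B, so f_C = 557.6 + 8.8 = 566.4 Hz.

566.4 Hz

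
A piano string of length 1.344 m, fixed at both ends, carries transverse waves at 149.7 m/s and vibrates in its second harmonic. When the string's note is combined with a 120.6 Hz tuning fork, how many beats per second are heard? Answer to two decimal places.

9.22 Hz

For a string fixed at both ends, f_n = n·v/(2L) = 2·149.7/(2·1.344) = 111.3839 Hz.
f_beat = |111.3839 − 120.6| = 9.22 Hz.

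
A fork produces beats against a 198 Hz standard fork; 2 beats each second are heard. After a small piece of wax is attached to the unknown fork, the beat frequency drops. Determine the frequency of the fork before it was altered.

200 Hz

|f − 198| = 2, so the fork was at either 196 Hz or 200 Hz.
Loading a fork with wax lowers its frequency; the adjustment lowers the fork's frequency.
The beat rate fell, so the adjustment moved the fork toward 198 Hz — it must have started above the reference.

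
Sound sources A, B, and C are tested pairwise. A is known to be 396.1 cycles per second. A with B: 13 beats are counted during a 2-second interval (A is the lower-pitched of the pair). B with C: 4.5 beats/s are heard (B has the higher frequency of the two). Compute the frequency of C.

A–B: Beat frequency = 13/2 = 6.5 Hz.
B is above A, so f_B = 396.1 + 6.5 = 402.6 Hz.
C is below B, so f_C = 402.6 − 4.5 = 398.1 Hz.

398.1 Hz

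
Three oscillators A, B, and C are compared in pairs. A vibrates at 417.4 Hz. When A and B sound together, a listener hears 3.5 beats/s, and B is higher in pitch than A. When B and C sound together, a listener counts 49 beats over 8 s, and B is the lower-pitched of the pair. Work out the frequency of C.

427.025 Hz

B is above A, so f_B = 417.4 + 3.5 = 420.9 Hz.
B–C: Beat frequency = 49/8 = 6.125 Hz.
C is above B, so f_C = 420.9 + 6.125 = 427.025 Hz.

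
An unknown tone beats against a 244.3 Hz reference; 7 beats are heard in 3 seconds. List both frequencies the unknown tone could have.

Beat frequency = 7/3 = 2.3333 Hz.
|f − 244.3| = 2.3333, so f = 244.3 ± 2.3333.

241.9667 Hz or 246.6333 Hz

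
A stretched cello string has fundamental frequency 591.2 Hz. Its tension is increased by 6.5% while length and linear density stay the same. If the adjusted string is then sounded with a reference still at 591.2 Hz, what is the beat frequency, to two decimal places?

18.91 Hz

For a string, f ∝ √T, so the new frequency is 591.2·√1.065 = 610.1115 Hz.
f_beat = |610.1115 − 591.2| = 18.91 Hz.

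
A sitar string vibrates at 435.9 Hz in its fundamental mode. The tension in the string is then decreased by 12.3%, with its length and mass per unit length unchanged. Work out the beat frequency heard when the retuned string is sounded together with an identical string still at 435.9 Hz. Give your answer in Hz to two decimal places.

27.69 Hz

For a string, f ∝ √T, so the new frequency is 435.9·√0.877 = 408.2128 Hz.
f_beat = |408.2128 − 435.9| = 27.69 Hz.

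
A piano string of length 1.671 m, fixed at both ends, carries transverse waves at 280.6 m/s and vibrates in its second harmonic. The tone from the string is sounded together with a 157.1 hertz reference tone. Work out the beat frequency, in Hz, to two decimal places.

For a string fixed at both ends, f_n = n·v/(2L) = 2·280.6/(2·1.671) = 167.9234 Hz.
f_beat = |167.9234 − 157.1| = 10.82 Hz.

10.82 Hz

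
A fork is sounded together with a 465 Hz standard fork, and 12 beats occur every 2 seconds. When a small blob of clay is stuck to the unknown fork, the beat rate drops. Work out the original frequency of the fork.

Beat frequency = 12/2 = 6 Hz.
|f − 465| = 6, so the fork was at either 459 Hz or 471 Hz.
Adding mass to a fork lowers its frequency; the adjustment lowers the fork's frequency.
The beat rate fell, so the adjustment moved the fork toward 465 Hz — it must have started above the reference.

471 Hz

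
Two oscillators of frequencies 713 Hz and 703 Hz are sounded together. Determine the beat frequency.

Beats arise from superposition of two nearby frequencies; the beat rate is |f₁ − f₂|.
|713 − 703| = 10 Hz.

10 Hz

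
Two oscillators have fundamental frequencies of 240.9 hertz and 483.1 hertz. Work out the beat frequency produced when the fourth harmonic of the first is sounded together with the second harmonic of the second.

Fourth harmonic of the first: 4·240.9 = 963.6 Hz.
Second harmonic of the second: 2·483.1 = 966.2 Hz.
f_beat = |963.6 − 966.2| = 2.6 Hz.

2.6 Hz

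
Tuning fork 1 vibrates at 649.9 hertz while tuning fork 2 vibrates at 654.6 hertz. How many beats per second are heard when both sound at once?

4.7 Hz

Beats arise from superposition of two nearby frequencies; the beat rate is |f₁ − f₂|.
|649.9 − 654.6| = 4.7 Hz.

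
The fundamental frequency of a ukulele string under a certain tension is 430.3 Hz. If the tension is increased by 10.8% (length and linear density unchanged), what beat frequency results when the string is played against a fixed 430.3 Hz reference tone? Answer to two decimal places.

22.64 Hz

For a string, f ∝ √T, so the new frequency is 430.3·√1.108 = 452.9406 Hz.
f_beat = |452.9406 − 430.3| = 22.64 Hz.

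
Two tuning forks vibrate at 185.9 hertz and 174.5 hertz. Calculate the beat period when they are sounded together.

f_beat = |185.9 − 174.5| = 11.4 Hz.
Beat period T = 1 / f_beat = 1 / 11.4 s.

0.088 s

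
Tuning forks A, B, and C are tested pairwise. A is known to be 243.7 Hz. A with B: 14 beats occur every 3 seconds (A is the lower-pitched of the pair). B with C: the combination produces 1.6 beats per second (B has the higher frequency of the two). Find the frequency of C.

246.7667 Hz

A–B: Beat frequency = 14/3 = 4.6667 Hz.
B is above A, so f_B = 243.7 + 4.6667 = 248.3667 Hz.
C is below B, so f_C = 248.3667 − 1.6 = 246.7667 Hz.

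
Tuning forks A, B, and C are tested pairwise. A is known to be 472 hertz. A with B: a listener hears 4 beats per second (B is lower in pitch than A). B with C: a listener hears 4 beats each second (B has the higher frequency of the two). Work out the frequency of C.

464 Hz

B is below A, so f_B = 472 − 4 = 468 Hz.
C is below B, so f_C = 468 − 4 = 464 Hz.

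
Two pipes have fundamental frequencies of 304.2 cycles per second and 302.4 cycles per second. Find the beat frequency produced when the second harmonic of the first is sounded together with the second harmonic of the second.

Second harmonic of the first: 2·304.2 = 608.4 Hz.
Second harmonic of the second: 2·302.4 = 604.8 Hz.
f_beat = |608.4 − 604.8| = 3.6 Hz.

3.6 Hz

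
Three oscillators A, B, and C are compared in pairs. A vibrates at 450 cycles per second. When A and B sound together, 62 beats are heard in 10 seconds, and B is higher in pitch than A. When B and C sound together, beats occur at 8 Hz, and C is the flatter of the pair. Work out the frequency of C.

A–B: Beat frequency = 62/10 = 6.2 Hz.
B is above A, so f_B = 450 + 6.2 = 456.2 Hz.
C is below B, so f_C = 456.2 − 8 = 448.2 Hz.

448.2 Hz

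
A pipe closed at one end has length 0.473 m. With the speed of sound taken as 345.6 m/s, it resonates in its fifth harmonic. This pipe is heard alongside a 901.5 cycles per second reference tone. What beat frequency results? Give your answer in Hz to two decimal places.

11.82 Hz

Closed pipe (odd harmonics): f_n = n·v/(4L) = 5·345.6/(4·0.473) = 913.3192 Hz.
f_beat = |913.3192 − 901.5| = 11.82 Hz.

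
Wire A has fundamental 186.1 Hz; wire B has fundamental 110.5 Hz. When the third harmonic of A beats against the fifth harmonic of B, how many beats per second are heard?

5.8 Hz

Third harmonic of the first: 3·186.1 = 558.3 Hz.
Fifth harmonic of the second: 5·110.5 = 552.5 Hz.
f_beat = |558.3 − 552.5| = 5.8 Hz.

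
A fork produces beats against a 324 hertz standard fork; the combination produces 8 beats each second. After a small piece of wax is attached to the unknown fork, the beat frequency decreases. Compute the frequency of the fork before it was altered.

|f − 324| = 8, so the fork was at either 316 Hz or 332 Hz.
Loading a fork with wax lowers its frequency; the adjustment lowers the fork's frequency.
The beat rate fell, so the adjustment moved the fork toward 324 Hz — it must have started above the reference.

332 Hz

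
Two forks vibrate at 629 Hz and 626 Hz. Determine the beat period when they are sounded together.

f_beat = |629 − 626| = 3 Hz.
Beat period T = 1 / f_beat = 1 / 3 s.

0.333 s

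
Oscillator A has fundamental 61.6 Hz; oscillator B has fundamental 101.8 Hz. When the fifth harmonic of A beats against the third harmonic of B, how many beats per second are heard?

Fifth harmonic of the first: 5·61.6 = 308.0 Hz.
Third harmonic of the second: 3·101.8 = 305.4 Hz.
f_beat = |308.0 − 305.4| = 2.6 Hz.

2.6 Hz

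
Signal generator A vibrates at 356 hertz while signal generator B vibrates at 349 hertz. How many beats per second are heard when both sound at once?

7 Hz

The beat frequency equals the magnitude of the frequency difference.
|356 − 349| = 7 Hz.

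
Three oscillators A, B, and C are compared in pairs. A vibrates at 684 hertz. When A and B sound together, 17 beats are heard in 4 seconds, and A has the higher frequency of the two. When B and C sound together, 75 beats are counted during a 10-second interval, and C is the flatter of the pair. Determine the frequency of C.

A–B: Beat frequency = 17/4 = 4.25 Hz.
B is below A, so f_B = 684 − 4.25 = 679.75 Hz.
B–C: Beat frequency = 75/10 = 7.5 Hz.
C is below B, so f_C = 679.75 − 7.5 = 672.25 Hz.

672.25 Hz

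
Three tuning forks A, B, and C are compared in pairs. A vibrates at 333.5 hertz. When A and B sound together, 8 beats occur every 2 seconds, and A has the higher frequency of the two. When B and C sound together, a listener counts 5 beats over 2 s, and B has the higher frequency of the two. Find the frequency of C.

A–B: Beat frequency = 8/2 = 4 Hz.
B is below A, so f_B = 333.5 − 4 = 329.5 Hz.
B–C: Beat frequency = 5/2 = 2.5 Hz.
C is below B, so f_C = 329.5 − 2.5 = 327 Hz.

327 Hz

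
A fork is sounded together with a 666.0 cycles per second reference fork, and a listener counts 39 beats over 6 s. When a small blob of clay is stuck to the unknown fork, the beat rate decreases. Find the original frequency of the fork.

Beat frequency = 39/6 = 6.5 Hz.
|f − 666.0| = 6.5, so the fork was at either 659.5 Hz or 672.5 Hz.
Adding mass to a fork lowers its frequency; the adjustment lowers the fork's frequency.
The beat rate fell, so the adjustment moved the fork toward 666.0 Hz — it must have started above the reference.

672.5 Hz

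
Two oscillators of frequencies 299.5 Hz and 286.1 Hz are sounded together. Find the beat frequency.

The beat frequency equals the magnitude of the frequency difference.
|299.5 − 286.1| = 13.4 Hz.

13.4 Hz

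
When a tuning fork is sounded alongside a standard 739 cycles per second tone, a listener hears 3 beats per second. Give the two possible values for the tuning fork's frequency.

736 Hz or 742 Hz

|f − 739| = 3, so f = 739 ± 3.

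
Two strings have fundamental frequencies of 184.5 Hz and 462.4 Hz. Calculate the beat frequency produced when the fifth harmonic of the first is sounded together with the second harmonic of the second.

2.3 Hz

Fifth harmonic of the first: 5·184.5 = 922.5 Hz.
Second harmonic of the second: 2·462.4 = 924.8 Hz.
f_beat = |922.5 − 924.8| = 2.3 Hz.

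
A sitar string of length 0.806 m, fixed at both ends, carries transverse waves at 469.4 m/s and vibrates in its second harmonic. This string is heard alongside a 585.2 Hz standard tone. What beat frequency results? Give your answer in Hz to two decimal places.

For a string fixed at both ends, f_n = n·v/(2L) = 2·469.4/(2·0.806) = 582.3821 Hz.
f_beat = |582.3821 − 585.2| = 2.82 Hz.

2.82 Hz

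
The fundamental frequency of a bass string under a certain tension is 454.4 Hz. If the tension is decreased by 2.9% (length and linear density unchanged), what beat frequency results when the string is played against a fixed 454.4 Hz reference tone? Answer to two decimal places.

6.64 Hz

For a string, f ∝ √T, so the new frequency is 454.4·√0.971 = 447.7627 Hz.
f_beat = |447.7627 − 454.4| = 6.64 Hz.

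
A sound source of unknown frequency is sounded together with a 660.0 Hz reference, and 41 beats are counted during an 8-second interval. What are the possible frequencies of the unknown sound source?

654.875 Hz or 665.125 Hz

Beat frequency = 41/8 = 5.125 Hz.
|f − 660.0| = 5.125, so f = 660.0 ± 5.125.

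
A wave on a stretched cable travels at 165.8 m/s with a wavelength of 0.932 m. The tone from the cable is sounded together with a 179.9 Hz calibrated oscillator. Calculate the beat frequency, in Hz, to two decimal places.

2.00 Hz

Source frequency f = v/λ = 165.8/0.932 = 177.8970 Hz.
f_beat = |177.8970 − 179.9| = 2.00 Hz.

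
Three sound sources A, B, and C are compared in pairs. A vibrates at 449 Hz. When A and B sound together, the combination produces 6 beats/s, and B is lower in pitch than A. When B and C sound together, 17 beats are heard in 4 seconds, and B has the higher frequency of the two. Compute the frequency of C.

B is below A, so f_B = 449 − 6 = 443 Hz.
B–C: Beat frequency = 17/4 = 4.25 Hz.
C is below B, so f_C = 443 − 4.25 = 438.75 Hz.

438.75 Hz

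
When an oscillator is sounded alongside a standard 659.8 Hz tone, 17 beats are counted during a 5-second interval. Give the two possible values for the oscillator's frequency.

656.4 Hz or 663.2 Hz

Beat frequency = 17/5 = 3.4 Hz.
|f − 659.8| = 3.4, so f = 659.8 ± 3.4.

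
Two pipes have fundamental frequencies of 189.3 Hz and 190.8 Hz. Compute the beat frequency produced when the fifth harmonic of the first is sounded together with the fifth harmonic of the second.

Fifth harmonic of the first: 5·189.3 = 946.5 Hz.
Fifth harmonic of the second: 5·190.8 = 954.0 Hz.
f_beat = |946.5 − 954.0| = 7.5 Hz.

7.5 Hz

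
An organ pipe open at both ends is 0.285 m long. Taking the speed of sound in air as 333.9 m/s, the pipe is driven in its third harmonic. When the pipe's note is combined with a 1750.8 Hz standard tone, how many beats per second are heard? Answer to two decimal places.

6.57 Hz

Open pipe: f_n = n·v/(2L) = 3·333.9/(2·0.285) = 1757.3684 Hz.
f_beat = |1757.3684 − 1750.8| = 6.57 Hz.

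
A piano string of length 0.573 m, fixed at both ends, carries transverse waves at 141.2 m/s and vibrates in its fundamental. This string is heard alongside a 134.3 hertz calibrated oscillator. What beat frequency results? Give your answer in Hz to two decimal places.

For a string fixed at both ends, f_n = n·v/(2L) = 1·141.2/(2·0.573) = 123.2112 Hz.
f_beat = |123.2112 − 134.3| = 11.09 Hz.

11.09 Hz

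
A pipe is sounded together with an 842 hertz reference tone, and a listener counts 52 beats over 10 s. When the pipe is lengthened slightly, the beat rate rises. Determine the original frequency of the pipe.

836.8 Hz

Beat frequency = 52/10 = 5.2 Hz.
|f − 842| = 5.2, so the pipe was at either 836.8 Hz or 847.2 Hz.
A longer pipe has a lower fundamental; the adjustment lowers the pipe's frequency.
The beat rate rose, so the adjustment moved the pipe further from 842 Hz — it was already below the reference.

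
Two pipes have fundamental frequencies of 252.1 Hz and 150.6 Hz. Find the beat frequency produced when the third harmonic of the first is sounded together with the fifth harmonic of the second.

3.3 Hz

Third harmonic of the first: 3·252.1 = 756.3 Hz.
Fifth harmonic of the second: 5·150.6 = 753.0 Hz.
f_beat = |756.3 − 753.0| = 3.3 Hz.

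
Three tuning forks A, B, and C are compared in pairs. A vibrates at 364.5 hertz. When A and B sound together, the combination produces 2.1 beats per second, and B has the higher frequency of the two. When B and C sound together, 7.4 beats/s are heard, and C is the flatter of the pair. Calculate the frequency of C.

B is above A, so f_B = 364.5 + 2.1 = 366.6 Hz.
C is below B, so f_C = 366.6 − 7.4 = 359.2 Hz.

359.2 Hz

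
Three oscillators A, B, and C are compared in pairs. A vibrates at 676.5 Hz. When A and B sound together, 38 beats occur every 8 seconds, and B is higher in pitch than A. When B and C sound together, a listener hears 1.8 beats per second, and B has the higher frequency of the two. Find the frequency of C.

A–B: Beat frequency = 38/8 = 4.75 Hz.
B is above A, so f_B = 676.5 + 4.75 = 681.25 Hz.
C is below B, so f_C = 681.25 − 1.8 = 679.45 Hz.

679.45 Hz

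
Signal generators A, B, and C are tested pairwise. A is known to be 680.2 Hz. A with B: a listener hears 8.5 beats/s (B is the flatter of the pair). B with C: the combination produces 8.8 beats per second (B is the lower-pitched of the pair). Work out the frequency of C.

680.5 Hz

B is below A, so f_B = 680.2 − 8.5 = 671.7 Hz.
C is above B, so f_C = 671.7 + 8.8 = 680.5 Hz.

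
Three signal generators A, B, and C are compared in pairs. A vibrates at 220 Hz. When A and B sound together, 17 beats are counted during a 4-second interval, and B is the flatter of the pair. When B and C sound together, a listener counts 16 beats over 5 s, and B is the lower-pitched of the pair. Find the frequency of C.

A–B: Beat frequency = 17/4 = 4.25 Hz.
B is below A, so f_B = 220 − 4.25 = 215.75 Hz.
B–C: Beat frequency = 16/5 = 3.2 Hz.
C is above B, so f_C = 215.75 + 3.2 = 218.95 Hz.

218.95 Hz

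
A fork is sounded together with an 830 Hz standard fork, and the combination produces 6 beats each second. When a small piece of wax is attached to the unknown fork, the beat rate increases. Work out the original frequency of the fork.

|f − 830| = 6, so the fork was at either 824 Hz or 836 Hz.
Loading a fork with wax lowers its frequency; the adjustment lowers the fork's frequency.
The beat rate rose, so the adjustment moved the fork further from 830 Hz — it was already below the reference.

824 Hz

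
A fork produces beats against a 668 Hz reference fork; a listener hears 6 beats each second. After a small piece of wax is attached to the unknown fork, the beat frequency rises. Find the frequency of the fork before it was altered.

662 Hz

|f − 668| = 6, so the fork was at either 662 Hz or 674 Hz.
Loading a fork with wax lowers its frequency; the adjustment lowers the fork's frequency.
The beat rate rose, so the adjustment moved the fork further from 668 Hz — it was already below the reference.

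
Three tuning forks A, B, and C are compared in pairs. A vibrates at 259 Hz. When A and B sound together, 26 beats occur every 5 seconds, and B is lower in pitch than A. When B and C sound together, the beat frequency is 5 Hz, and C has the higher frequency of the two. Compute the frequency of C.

258.8 Hz

A–B: Beat frequency = 26/5 = 5.2 Hz.
B is below A, so f_B = 259 − 5.2 = 253.8 Hz.
C is above B, so f_C = 253.8 + 5 = 258.8 Hz.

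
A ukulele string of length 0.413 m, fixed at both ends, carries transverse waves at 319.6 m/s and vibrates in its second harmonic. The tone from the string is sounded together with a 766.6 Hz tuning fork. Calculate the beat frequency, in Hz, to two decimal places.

7.25 Hz

For a string fixed at both ends, f_n = n·v/(2L) = 2·319.6/(2·0.413) = 773.8499 Hz.
f_beat = |773.8499 − 766.6| = 7.25 Hz.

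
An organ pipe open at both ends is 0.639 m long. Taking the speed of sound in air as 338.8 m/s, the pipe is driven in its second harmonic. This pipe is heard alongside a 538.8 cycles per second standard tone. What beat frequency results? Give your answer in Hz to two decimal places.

Open pipe: f_n = n·v/(2L) = 2·338.8/(2·0.639) = 530.2034 Hz.
f_beat = |530.2034 − 538.8| = 8.60 Hz.

8.60 Hz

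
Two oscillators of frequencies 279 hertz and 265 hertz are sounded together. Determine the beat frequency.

Beats arise from superposition of two nearby frequencies; the beat rate is |f₁ − f₂|.
|279 − 265| = 14 Hz.

14 Hz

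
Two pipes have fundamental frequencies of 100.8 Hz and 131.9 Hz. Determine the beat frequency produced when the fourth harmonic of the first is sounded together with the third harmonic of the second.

7.5 Hz

Fourth harmonic of the first: 4·100.8 = 403.2 Hz.
Third harmonic of the second: 3·131.9 = 395.7 Hz.
f_beat = |403.2 − 395.7| = 7.5 Hz.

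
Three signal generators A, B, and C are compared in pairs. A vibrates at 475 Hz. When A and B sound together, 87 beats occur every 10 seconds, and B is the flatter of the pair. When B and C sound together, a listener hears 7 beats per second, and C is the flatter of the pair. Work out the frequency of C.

459.3 Hz

A–B: Beat frequency = 87/10 = 8.7 Hz.
B is below A, so f_B = 475 − 8.7 = 466.3 Hz.
C is below B, so f_C = 466.3 − 7 = 459.3 Hz.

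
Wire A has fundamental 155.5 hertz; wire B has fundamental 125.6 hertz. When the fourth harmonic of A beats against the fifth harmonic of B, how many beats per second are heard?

6.0 Hz

Fourth harmonic of the first: 4·155.5 = 622.0 Hz.
Fifth harmonic of the second: 5·125.6 = 628.0 Hz.
f_beat = |622.0 − 628.0| = 6.0 Hz.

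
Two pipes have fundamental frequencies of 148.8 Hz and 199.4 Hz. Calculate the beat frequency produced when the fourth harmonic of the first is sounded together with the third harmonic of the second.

Fourth harmonic of the first: 4·148.8 = 595.2 Hz.
Third harmonic of the second: 3·199.4 = 598.2 Hz.
f_beat = |595.2 − 598.2| = 3.0 Hz.

3.0 Hz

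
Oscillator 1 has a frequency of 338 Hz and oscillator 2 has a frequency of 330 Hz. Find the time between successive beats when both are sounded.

f_beat = |338 − 330| = 8 Hz.
Beat period T = 1 / f_beat = 1 / 8 s.

0.125 s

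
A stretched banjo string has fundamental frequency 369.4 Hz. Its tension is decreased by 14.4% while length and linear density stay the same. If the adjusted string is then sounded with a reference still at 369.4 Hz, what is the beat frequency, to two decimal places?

For a string, f ∝ √T, so the new frequency is 369.4·√0.856 = 341.7699 Hz.
f_beat = |341.7699 − 369.4| = 27.63 Hz.

27.63 Hz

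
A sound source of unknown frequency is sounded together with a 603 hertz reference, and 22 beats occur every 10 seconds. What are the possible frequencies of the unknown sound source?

600.8 Hz or 605.2 Hz

Beat frequency = 22/10 = 2.2 Hz.
|f − 603| = 2.2, so f = 603 ± 2.2.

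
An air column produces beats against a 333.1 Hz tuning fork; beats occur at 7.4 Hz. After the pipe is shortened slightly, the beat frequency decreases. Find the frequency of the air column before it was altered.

|f − 333.1| = 7.4, so the air column was at either 325.7 Hz or 340.5 Hz.
A shorter pipe has a higher fundamental; the adjustment raises the air column's frequency.
The beat rate fell, so the adjustment moved the air column toward 333.1 Hz — it must have started below the reference.

325.7 Hz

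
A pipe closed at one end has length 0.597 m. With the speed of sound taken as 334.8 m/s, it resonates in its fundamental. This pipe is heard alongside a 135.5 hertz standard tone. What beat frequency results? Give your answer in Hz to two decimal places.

4.70 Hz

Closed pipe (odd harmonics): f_n = n·v/(4L) = 1·334.8/(4·0.597) = 140.2010 Hz.
f_beat = |140.2010 − 135.5| = 4.70 Hz.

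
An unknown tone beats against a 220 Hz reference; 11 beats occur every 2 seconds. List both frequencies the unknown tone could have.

214.5 Hz or 225.5 Hz

Beat frequency = 11/2 = 5.5 Hz.
|f − 220| = 5.5, so f = 220 ± 5.5.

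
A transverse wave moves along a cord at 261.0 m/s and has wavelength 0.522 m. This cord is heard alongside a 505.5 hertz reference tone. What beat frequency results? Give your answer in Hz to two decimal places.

Source frequency f = v/λ = 261.0/0.522 = 500.0000 Hz.
f_beat = |500.0000 − 505.5| = 5.50 Hz.

5.50 Hz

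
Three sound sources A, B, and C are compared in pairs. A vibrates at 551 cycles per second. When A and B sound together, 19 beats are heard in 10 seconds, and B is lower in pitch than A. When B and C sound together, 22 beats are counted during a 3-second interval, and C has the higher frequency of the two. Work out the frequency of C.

A–B: Beat frequency = 19/10 = 1.9 Hz.
B is below A, so f_B = 551 − 1.9 = 549.1 Hz.
B–C: Beat frequency = 22/3 = 7.3333 Hz.
C is above B, so f_C = 549.1 + 7.3333 = 556.4333 Hz.

556.4333 Hz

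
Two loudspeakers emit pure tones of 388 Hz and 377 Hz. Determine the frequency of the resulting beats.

11 Hz

Beats arise from superposition of two nearby frequencies; the beat rate is |f₁ − f₂|.
|388 − 377| = 11 Hz.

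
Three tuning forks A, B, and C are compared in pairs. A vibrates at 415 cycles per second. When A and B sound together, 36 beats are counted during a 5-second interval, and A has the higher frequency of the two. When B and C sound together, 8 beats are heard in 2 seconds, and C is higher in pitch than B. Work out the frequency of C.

A–B: Beat frequency = 36/5 = 7.2 Hz.
B is below A, so f_B = 415 − 7.2 = 407.8 Hz.
B–C: Beat frequency = 8/2 = 4 Hz.
C is above B, so f_C = 407.8 + 4 = 411.8 Hz.

411.8 Hz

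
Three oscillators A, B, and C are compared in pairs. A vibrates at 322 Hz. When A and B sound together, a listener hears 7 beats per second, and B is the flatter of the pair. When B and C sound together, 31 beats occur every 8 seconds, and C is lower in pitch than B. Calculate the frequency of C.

311.125 Hz

B is below A, so f_B = 322 − 7 = 315 Hz.
B–C: Beat frequency = 31/8 = 3.875 Hz.
C is below B, so f_C = 315 − 3.875 = 311.125 Hz.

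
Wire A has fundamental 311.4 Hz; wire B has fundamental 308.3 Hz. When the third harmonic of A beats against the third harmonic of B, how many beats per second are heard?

Third harmonic of the first: 3·311.4 = 934.2 Hz.
Third harmonic of the second: 3·308.3 = 924.9 Hz.
f_beat = |934.2 − 924.9| = 9.3 Hz.

9.3 Hz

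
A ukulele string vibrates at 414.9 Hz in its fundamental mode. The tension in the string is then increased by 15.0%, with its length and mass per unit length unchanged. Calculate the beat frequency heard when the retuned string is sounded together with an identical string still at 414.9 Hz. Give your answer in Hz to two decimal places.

For a string, f ∝ √T, so the new frequency is 414.9·√1.150 = 444.9307 Hz.
f_beat = |444.9307 − 414.9| = 30.03 Hz.

30.03 Hz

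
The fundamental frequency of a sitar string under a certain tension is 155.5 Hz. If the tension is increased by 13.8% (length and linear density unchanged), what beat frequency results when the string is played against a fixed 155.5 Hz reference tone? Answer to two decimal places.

10.38 Hz

For a string, f ∝ √T, so the new frequency is 155.5·√1.138 = 165.8829 Hz.
f_beat = |165.8829 − 155.5| = 10.38 Hz.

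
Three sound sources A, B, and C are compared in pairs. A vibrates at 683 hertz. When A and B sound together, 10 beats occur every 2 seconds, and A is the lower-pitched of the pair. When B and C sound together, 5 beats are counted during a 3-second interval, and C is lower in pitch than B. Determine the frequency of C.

686.3333 Hz

A–B: Beat frequency = 10/2 = 5 Hz.
B is above A, so f_B = 683 + 5 = 688 Hz.
B–C: Beat frequency = 5/3 = 1.6667 Hz.
C is below B, so f_C = 688 − 1.6667 = 686.3333 Hz.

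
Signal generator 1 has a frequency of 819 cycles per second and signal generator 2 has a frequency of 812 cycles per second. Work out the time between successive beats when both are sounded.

0.143 s

f_beat = |819 − 812| = 7 Hz.
Beat period T = 1 / f_beat = 1 / 7 s.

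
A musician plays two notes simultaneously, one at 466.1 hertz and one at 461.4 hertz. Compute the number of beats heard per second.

4.7 Hz

The beat frequency equals the magnitude of the frequency difference.
|466.1 − 461.4| = 4.7 Hz.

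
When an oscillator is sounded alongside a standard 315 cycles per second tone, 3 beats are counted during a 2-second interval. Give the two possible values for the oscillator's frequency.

313.5 Hz or 316.5 Hz

Beat frequency = 3/2 = 1.5 Hz.
|f − 315| = 1.5, so f = 315 ± 1.5.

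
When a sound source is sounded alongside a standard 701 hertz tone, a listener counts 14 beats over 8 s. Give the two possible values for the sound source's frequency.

Beat frequency = 14/8 = 1.75 Hz.
|f − 701| = 1.75, so f = 701 ± 1.75.

699.25 Hz or 702.75 Hz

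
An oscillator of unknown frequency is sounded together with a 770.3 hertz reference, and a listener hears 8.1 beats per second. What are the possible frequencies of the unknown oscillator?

762.2 Hz or 778.4 Hz

|f − 770.3| = 8.1, so f = 770.3 ± 8.1.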